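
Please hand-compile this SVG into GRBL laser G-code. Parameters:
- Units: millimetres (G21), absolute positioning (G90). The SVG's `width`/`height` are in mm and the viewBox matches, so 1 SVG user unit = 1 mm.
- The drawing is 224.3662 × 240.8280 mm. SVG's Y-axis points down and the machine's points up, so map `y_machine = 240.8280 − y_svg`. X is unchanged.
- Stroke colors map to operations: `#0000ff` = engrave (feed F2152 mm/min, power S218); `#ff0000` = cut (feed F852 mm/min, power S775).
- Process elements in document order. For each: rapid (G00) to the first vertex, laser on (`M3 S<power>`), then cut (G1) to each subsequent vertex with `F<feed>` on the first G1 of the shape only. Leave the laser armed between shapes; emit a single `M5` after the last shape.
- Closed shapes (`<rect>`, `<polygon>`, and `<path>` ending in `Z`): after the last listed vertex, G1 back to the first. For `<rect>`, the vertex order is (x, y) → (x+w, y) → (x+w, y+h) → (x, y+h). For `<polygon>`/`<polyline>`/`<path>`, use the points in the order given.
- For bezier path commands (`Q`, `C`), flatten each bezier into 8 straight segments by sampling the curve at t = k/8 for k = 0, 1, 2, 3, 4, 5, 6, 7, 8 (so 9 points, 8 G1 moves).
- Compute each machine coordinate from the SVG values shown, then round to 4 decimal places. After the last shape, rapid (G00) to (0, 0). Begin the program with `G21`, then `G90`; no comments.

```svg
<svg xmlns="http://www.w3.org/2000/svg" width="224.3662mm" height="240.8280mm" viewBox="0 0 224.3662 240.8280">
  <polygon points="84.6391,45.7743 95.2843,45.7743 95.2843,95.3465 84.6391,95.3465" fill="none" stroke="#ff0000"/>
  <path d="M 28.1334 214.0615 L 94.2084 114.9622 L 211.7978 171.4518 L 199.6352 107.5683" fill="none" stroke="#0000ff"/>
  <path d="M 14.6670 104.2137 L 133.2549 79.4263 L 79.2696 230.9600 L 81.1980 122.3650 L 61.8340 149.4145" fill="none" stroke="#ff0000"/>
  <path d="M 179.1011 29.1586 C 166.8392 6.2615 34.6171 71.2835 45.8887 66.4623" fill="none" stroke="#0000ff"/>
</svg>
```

Since the viewBox matches the mm dimensions, user units are millimetres directly. The only transform is the Y-flip y_m = 240.8280 − y_svg.

Shape 1 is a rectangle drawn with `<polygon>`. Its stroke #ff0000 means cut at S775, F852. After flipping Y the toolpath is (84.6391,195.0537) → (95.2843,195.0537) → (95.2843,145.4815) → (84.6391,145.4815) → (84.6391,195.0537), returning to the start.

Shape 2 is a open polyline drawn with `<path>`. Its stroke #0000ff means engrave at S218, F2152. After flipping Y the toolpath is (28.1334,26.7665) → (94.2084,125.8658) → (211.7978,69.3762) → (199.6352,133.2597).

Shape 3 is a open polyline drawn with `<path>`. Its stroke #ff0000 means cut at S775, F852. After flipping Y the toolpath is (14.6670,136.6143) → (133.2549,161.4017) → (79.2696,9.8680) → (81.1980,118.4630) → (61.8340,91.4135).

Shape 4 is a cubic bezier drawn with `<path>`. Its stroke #0000ff means engrave at S218, F2152. After flipping Y the toolpath is (179.1011,211.6694) → (169.3943,216.4427) → (151.5286,214.8224) → (128.5913,208.6573) → (103.6698,199.7960) → (79.8515,190.0875) → (60.2236,181.3804) → (47.8736,175.5235) → (45.8887,174.3657).

G21
G90
G00 X84.6391 Y195.0537
M3 S775
G1 X95.2843 Y195.0537 F852
G1 X95.2843 Y145.4815
G1 X84.6391 Y145.4815
G1 X84.6391 Y195.0537
G00 X28.1334 Y26.7665
M3 S218
G1 X94.2084 Y125.8658 F2152
G1 X211.7978 Y69.3762
G1 X199.6352 Y133.2597
G00 X14.6670 Y136.6143
M3 S775
G1 X133.2549 Y161.4017 F852
G1 X79.2696 Y9.8680
G1 X81.1980 Y118.4630
G1 X61.8340 Y91.4135
G00 X179.1011 Y211.6694
M3 S218
G1 X169.3943 Y216.4427 F2152
G1 X151.5286 Y214.8224
G1 X128.5913 Y208.6573
G1 X103.6698 Y199.7960
G1 X79.8515 Y190.0875
G1 X60.2236 Y181.3804
G1 X47.8736 Y175.5235
G1 X45.8887 Y174.3657
M5
G00 X0.0000 Y0.0000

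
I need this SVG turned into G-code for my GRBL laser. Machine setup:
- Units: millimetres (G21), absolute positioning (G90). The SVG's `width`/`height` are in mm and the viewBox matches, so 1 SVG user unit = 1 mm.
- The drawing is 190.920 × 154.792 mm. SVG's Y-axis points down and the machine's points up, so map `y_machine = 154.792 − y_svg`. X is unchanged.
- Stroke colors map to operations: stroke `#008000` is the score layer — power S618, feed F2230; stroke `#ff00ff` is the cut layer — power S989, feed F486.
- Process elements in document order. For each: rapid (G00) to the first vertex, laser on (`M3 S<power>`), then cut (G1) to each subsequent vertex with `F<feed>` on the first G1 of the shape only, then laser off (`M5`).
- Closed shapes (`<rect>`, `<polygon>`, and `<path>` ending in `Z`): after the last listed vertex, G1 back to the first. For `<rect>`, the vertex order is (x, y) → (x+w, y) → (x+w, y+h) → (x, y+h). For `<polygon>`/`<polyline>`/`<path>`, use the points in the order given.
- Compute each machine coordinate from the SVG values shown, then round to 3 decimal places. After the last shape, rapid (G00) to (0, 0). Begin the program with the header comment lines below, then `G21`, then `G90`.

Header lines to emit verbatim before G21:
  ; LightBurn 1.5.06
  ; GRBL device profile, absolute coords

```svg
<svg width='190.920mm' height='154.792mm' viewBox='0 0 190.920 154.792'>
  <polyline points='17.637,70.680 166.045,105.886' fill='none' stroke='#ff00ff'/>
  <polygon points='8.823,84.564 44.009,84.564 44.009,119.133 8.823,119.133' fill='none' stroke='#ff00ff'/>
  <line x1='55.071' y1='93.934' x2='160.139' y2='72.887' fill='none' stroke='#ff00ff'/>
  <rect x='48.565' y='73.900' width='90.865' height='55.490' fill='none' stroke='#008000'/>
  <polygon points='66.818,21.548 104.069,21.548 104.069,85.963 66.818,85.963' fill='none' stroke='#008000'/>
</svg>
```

viewBox `0 0 190.920 154.792` with mm width/height → 1 unit = 1 mm. Flip: y_m = 154.792 − y_svg.

**Shape 1** — `<polyline>` line segment, stroke `#ff00ff` → cut (S989, F486). Machine vertices: (17.637,84.112) → (166.045,48.906). Open path.

**Shape 2** — `<polygon>` rectangle, stroke `#ff00ff` → cut (S989, F486). Machine vertices: (8.823,70.228) → (44.009,70.228) → (44.009,35.659) → (8.823,35.659) → (8.823,70.228). Closed: final G1 returns to the first vertex.

**Shape 3** — `<line>` line segment, stroke `#ff00ff` → cut (S989, F486). Machine vertices: (55.071,60.858) → (160.139,81.905). Open path.

**Shape 4** — `<rect>` rectangle, stroke `#008000` → score (S618, F2230). Machine vertices: (48.565,80.892) → (139.430,80.892) → (139.430,25.402) → (48.565,25.402) → (48.565,80.892). Closed: final G1 returns to the first vertex.

**Shape 5** — `<polygon>` rectangle, stroke `#008000` → score (S618, F2230). Machine vertices: (66.818,133.244) → (104.069,133.244) → (104.069,68.829) → (66.818,68.829) → (66.818,133.244). Closed: final G1 returns to the first vertex.

; LightBurn 1.5.06
; GRBL device profile, absolute coords
G21
G90
G00 X17.637 Y84.112
M3 S989
G1 X166.045 Y48.906 F486
M5
G00 X8.823 Y70.228
M3 S989
G1 X44.009 Y70.228 F486
G1 X44.009 Y35.659
G1 X8.823 Y35.659
G1 X8.823 Y70.228
M5
G00 X55.071 Y60.858
M3 S989
G1 X160.139 Y81.905 F486
M5
G00 X48.565 Y80.892
M3 S618
G1 X139.430 Y80.892 F2230
G1 X139.430 Y25.402
G1 X48.565 Y25.402
G1 X48.565 Y80.892
M5
G00 X66.818 Y133.244
M3 S618
G1 X104.069 Y133.244 F2230
G1 X104.069 Y68.829
G1 X66.818 Y68.829
G1 X66.818 Y133.244
M5
G00 X0.000 Y0.000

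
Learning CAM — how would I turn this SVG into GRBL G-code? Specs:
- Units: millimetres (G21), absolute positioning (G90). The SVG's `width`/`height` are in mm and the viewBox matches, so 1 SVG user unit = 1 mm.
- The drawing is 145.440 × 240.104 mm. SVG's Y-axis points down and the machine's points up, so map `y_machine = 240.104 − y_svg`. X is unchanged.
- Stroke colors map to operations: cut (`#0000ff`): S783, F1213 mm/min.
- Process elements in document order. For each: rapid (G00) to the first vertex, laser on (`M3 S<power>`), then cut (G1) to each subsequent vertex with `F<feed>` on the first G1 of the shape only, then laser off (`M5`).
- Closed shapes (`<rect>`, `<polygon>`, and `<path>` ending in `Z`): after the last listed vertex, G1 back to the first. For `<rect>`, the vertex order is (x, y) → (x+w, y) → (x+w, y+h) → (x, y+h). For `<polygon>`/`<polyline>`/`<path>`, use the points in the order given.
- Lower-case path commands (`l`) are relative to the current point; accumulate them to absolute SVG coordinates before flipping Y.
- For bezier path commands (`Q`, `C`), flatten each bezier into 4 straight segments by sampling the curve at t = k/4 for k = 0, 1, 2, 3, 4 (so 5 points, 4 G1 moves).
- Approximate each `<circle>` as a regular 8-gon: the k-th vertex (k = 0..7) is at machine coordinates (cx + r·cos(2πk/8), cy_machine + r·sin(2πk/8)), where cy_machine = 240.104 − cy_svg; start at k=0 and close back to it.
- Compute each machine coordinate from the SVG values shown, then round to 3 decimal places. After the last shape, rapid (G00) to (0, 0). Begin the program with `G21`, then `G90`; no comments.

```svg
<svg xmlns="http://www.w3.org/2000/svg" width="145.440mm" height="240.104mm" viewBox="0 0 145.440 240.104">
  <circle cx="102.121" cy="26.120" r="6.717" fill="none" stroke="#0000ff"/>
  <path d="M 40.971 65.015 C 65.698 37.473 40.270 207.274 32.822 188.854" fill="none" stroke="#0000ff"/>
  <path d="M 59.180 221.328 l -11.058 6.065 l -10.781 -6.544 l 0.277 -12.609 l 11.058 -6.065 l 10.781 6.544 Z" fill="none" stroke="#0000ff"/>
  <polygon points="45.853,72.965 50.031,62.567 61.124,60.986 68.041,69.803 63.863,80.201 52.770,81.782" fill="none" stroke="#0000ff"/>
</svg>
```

viewBox `0 0 145.440 240.104` with mm width/height → 1 unit = 1 mm. Flip: y_m = 240.104 − y_svg.

**Shape 1** — `<circle>` circle, stroke `#0000ff` → cut (S783, F1213). Machine vertices: (108.838,213.984) → (106.871,218.734) → (102.121,220.701) → (97.371,218.734) → (95.404,213.984) → (97.371,209.234) → (102.121,207.267) → (106.871,209.234) → (108.838,213.984). Closed: final G1 returns to the first vertex.

**Shape 2** — `<path>` cubic bezier, stroke `#0000ff` → cut (S783, F1213). Control points (SVG): P0=(40.971,65.015), P1=(65.698,37.473), P2=(40.270,207.274), P3=(32.822,188.854); sampled at t=k/4. Machine vertices: (40.971,175.089) → (51.177,164.768) → (48.962,116.590) → (40.715,66.702) → (32.822,51.250). Open path.

**Shape 3** — `<path>` regular polygon, stroke `#0000ff` → cut (S783, F1213). Machine vertices: (59.180,18.776) → (48.122,12.711) → (37.341,19.255) → (37.618,31.864) → (48.676,37.929) → (59.457,31.385) → (59.180,18.776). Closed: final G1 returns to the first vertex.

**Shape 4** — `<polygon>` regular polygon, stroke `#0000ff` → cut (S783, F1213). Machine vertices: (45.853,167.139) → (50.031,177.537) → (61.124,179.118) → (68.041,170.301) → (63.863,159.903) → (52.770,158.322) → (45.853,167.139). Closed: final G1 returns to the first vertex.

G21
G90
G00 X108.838 Y213.984
M3 S783
G1 X106.871 Y218.734 F1213
G1 X102.121 Y220.701
G1 X97.371 Y218.734
G1 X95.404 Y213.984
G1 X97.371 Y209.234
G1 X102.121 Y207.267
G1 X106.871 Y209.234
G1 X108.838 Y213.984
M5
G00 X40.971 Y175.089
M3 S783
G1 X51.177 Y164.768 F1213
G1 X48.962 Y116.590
G1 X40.715 Y66.702
G1 X32.822 Y51.250
M5
G00 X59.180 Y18.776
M3 S783
G1 X48.122 Y12.711 F1213
G1 X37.341 Y19.255
G1 X37.618 Y31.864
G1 X48.676 Y37.929
G1 X59.457 Y31.385
G1 X59.180 Y18.776
M5
G00 X45.853 Y167.139
M3 S783
G1 X50.031 Y177.537 F1213
G1 X61.124 Y179.118
G1 X68.041 Y170.301
G1 X63.863 Y159.903
G1 X52.770 Y158.322
G1 X45.853 Y167.139
M5
G00 X0.000 Y0.000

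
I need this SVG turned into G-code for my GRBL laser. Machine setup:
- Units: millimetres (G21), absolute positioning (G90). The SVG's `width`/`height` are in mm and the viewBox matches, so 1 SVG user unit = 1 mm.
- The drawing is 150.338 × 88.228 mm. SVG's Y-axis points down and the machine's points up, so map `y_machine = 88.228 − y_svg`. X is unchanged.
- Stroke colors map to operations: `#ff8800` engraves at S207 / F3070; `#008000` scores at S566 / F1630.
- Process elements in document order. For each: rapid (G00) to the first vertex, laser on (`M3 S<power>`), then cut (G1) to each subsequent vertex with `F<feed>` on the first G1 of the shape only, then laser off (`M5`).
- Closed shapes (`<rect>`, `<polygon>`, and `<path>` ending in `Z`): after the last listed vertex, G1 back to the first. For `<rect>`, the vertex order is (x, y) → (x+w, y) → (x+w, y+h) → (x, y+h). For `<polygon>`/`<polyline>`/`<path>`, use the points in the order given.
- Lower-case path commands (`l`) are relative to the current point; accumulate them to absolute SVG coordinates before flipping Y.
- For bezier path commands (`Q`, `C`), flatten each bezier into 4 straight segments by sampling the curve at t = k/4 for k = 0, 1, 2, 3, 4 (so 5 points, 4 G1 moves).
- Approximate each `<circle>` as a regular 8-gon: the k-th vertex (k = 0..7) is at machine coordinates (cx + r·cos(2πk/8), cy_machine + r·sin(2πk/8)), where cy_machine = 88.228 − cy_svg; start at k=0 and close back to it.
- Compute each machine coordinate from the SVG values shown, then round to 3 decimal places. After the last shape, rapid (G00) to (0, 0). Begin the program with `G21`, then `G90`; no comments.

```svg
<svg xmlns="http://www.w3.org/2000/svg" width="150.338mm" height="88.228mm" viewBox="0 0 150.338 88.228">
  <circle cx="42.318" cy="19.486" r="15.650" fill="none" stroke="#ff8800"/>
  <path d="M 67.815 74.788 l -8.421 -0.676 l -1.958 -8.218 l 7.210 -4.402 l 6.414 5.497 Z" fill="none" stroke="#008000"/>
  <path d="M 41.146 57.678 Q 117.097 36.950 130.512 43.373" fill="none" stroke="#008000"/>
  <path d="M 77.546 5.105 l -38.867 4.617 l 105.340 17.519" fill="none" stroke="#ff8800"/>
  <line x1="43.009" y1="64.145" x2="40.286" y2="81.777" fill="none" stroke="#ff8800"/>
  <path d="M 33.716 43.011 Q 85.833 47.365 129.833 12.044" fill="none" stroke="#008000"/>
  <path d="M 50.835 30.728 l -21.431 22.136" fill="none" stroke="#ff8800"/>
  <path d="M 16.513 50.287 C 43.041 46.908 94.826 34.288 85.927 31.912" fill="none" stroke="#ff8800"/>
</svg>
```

1 u = 1 mm; y_m = 88.228 − y.

[1] `<circle>` circle, #ff8800→engrave S207 F3070: (57.968,68.742) → (53.384,79.808) → (42.318,84.392) → (31.252,79.808) → (26.668,68.742) → (31.252,57.676) → (42.318,53.092) → (53.384,57.676) → (57.968,68.742) (closed)

[2] `<path>` regular polygon, #008000→score S566 F1630: (67.815,13.440) → (59.394,14.116) → (57.436,22.334) → (64.646,26.736) → (71.060,21.239) → (67.815,13.440) (closed)

[3] `<path>` quadratic bezier, #008000→score S566 F1630: (41.146,30.550) → (75.213,39.217) → (101.463,44.490) → (119.896,46.370) → (130.512,44.855)

[4] `<path>` open polyline, #ff8800→engrave S207 F3070: (77.546,83.123) → (38.679,78.506) → (144.019,60.987)

[5] `<line>` line segment, #ff8800→engrave S207 F3070: (43.009,24.083) → (40.286,6.451)

[6] `<path>` quadratic bezier, #008000→score S566 F1630: (33.716,45.217) → (59.267,45.520) → (83.804,50.782) → (107.326,61.003) → (129.833,76.184)

[7] `<path>` line segment, #ff8800→engrave S207 F3070: (50.835,57.500) → (29.404,35.364)

[8] `<path>` cubic bezier, #ff8800→engrave S207 F3070: (16.513,37.941) → (39.802,41.903) → (64.505,47.505) → (82.566,52.918) → (85.927,56.316)

G21
G90
G00 X57.968 Y68.742
M3 S207
G1 X53.384 Y79.808 F3070
G1 X42.318 Y84.392
G1 X31.252 Y79.808
G1 X26.668 Y68.742
G1 X31.252 Y57.676
G1 X42.318 Y53.092
G1 X53.384 Y57.676
G1 X57.968 Y68.742
M5
G00 X67.815 Y13.440
M3 S566
G1 X59.394 Y14.116 F1630
G1 X57.436 Y22.334
G1 X64.646 Y26.736
G1 X71.060 Y21.239
G1 X67.815 Y13.440
M5
G00 X41.146 Y30.550
M3 S566
G1 X75.213 Y39.217 F1630
G1 X101.463 Y44.490
G1 X119.896 Y46.370
G1 X130.512 Y44.855
M5
G00 X77.546 Y83.123
M3 S207
G1 X38.679 Y78.506 F3070
G1 X144.019 Y60.987
M5
G00 X43.009 Y24.083
M3 S207
G1 X40.286 Y6.451 F3070
M5
G00 X33.716 Y45.217
M3 S566
G1 X59.267 Y45.520 F1630
G1 X83.804 Y50.782
G1 X107.326 Y61.003
G1 X129.833 Y76.184
M5
G00 X50.835 Y57.500
M3 S207
G1 X29.404 Y35.364 F3070
M5
G00 X16.513 Y37.941
M3 S207
G1 X39.802 Y41.903 F3070
G1 X64.505 Y47.505
G1 X82.566 Y52.918
G1 X85.927 Y56.316
M5
G00 X0.000 Y0.000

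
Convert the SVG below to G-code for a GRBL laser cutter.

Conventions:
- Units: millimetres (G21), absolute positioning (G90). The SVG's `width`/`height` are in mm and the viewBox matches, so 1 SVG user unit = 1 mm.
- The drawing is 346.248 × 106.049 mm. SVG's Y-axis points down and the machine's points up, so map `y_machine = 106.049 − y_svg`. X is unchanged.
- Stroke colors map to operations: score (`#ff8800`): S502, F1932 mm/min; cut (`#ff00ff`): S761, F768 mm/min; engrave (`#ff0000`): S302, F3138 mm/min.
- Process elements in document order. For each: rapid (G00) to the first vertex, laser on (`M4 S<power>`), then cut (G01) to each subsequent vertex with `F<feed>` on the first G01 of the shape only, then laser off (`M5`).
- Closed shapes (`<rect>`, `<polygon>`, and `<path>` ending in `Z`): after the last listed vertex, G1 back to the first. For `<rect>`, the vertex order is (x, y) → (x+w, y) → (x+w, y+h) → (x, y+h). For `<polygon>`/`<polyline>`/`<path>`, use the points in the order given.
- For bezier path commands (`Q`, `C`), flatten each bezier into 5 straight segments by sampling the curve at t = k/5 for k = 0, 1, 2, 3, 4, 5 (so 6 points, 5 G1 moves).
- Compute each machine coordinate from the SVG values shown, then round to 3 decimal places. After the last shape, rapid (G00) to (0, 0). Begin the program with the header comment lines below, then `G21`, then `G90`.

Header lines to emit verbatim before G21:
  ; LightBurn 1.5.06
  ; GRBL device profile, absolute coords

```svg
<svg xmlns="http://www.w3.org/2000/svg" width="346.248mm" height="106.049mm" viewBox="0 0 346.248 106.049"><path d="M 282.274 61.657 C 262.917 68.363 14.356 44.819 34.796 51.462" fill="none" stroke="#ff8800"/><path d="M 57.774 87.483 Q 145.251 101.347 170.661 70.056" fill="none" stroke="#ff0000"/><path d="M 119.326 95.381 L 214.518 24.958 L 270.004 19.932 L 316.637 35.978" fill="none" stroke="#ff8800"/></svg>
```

; LightBurn 1.5.06
; GRBL device profile, absolute coords
G21
G90
G00 X282.274 Y44.392
M4 S502
G01 X247.141 Y43.515 F1932
G01 X180.913 Y46.997
G01 X107.503 Y51.937
G01 X50.826 Y55.434
G01 X34.796 Y54.587
M5
G00 X57.774 Y18.566
M4 S302
G01 X90.282 Y14.827 F3138
G01 X117.825 Y14.700
G01 X140.402 Y18.185
G01 X158.014 Y25.283
G01 X170.661 Y35.993
M5
G00 X119.326 Y10.668
M4 S502
G01 X214.518 Y81.091 F1932
G01 X270.004 Y86.117
G01 X316.637 Y70.071
M5
G00 X0.000 Y0.000

viewBox `0 0 346.248 106.049` with mm width/height → 1 unit = 1 mm. Flip: y_m = 106.049 − y_svg.

**Shape 1** — `<path>` cubic bezier, stroke `#ff8800` → score (S502, F1932). Control points (SVG): P0=(282.274,61.657), P1=(262.917,68.363), P2=(14.356,44.819), P3=(34.796,51.462); sampled at t=k/5. Machine vertices: (282.274,44.392) → (247.141,43.515) → (180.913,46.997) → (107.503,51.937) → (50.826,55.434) → (34.796,54.587). Open path.

**Shape 2** — `<path>` quadratic bezier, stroke `#ff0000` → engrave (S302, F3138). Control points (SVG): P0=(57.774,87.483), P1=(145.251,101.347), P2=(170.661,70.056); sampled at t=k/5. Machine vertices: (57.774,18.566) → (90.282,14.827) → (117.825,14.700) → (140.402,18.185) → (158.014,25.283) → (170.661,35.993). Open path.

**Shape 3** — `<path>` open polyline, stroke `#ff8800` → score (S502, F1932). Machine vertices: (119.326,10.668) → (214.518,81.091) → (270.004,86.117) → (316.637,70.071). Open path.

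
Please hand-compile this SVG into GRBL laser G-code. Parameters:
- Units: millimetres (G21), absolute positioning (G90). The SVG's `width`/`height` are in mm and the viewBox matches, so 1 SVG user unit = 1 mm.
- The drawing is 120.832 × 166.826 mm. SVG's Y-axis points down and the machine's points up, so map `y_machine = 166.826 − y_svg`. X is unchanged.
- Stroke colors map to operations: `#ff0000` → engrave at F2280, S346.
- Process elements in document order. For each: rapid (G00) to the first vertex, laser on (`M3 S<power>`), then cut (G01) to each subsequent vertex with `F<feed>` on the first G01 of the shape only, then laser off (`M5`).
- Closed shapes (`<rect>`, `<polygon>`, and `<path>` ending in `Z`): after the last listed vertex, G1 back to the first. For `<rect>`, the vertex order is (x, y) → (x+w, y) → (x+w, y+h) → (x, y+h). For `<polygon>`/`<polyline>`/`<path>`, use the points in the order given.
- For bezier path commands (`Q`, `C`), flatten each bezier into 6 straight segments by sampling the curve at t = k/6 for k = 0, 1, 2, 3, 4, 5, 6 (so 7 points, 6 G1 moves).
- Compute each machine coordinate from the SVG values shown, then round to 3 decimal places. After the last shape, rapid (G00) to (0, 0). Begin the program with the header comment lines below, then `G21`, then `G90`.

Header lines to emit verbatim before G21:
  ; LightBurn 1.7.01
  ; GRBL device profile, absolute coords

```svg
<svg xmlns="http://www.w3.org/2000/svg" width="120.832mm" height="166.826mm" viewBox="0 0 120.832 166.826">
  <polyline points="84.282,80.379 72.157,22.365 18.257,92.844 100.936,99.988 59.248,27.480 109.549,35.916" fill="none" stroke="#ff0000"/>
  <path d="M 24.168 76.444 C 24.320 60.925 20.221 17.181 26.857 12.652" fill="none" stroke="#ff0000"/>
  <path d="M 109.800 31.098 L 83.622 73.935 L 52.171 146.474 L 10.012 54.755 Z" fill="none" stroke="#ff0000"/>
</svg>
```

; LightBurn 1.7.01
; GRBL device profile, absolute coords
G21
G90
G00 X84.282 Y86.447
M3 S346
G01 X72.157 Y144.461 F2280
G01 X18.257 Y73.982
G01 X100.936 Y66.838
G01 X59.248 Y139.346
G01 X109.549 Y130.910
M5
G00 X24.168 Y90.382
M3 S346
G01 X23.959 Y100.181 F2280
G01 X23.458 Y112.812
G01 X23.081 Y126.399
G01 X23.244 Y139.071
G01 X24.364 Y148.954
G01 X26.857 Y154.174
M5
G00 X109.800 Y135.728
M3 S346
G01 X83.622 Y92.891 F2280
G01 X52.171 Y20.352
G01 X10.012 Y112.071
G01 X109.800 Y135.728
M5
G00 X0.000 Y0.000

Since the viewBox matches the mm dimensions, user units are millimetres directly. The only transform is the Y-flip y_m = 166.826 − y_svg.

Shape 1 is a open polyline drawn with `<polyline>`. Its stroke #ff0000 means engrave at S346, F2280. After flipping Y the toolpath is (84.282,86.447) → (72.157,144.461) → (18.257,73.982) → (100.936,66.838) → (59.248,139.346) → (109.549,130.910).

Shape 2 is a cubic bezier drawn with `<path>`. Its stroke #ff0000 means engrave at S346, F2280. After flipping Y the toolpath is (24.168,90.382) → (23.959,100.181) → (23.458,112.812) → (23.081,126.399) → (23.244,139.071) → (24.364,148.954) → (26.857,154.174).

Shape 3 is a closed polygon drawn with `<path>`. Its stroke #ff0000 means engrave at S346, F2280. After flipping Y the toolpath is (109.800,135.728) → (83.622,92.891) → (52.171,20.352) → (10.012,112.071) → (109.800,135.728), returning to the start.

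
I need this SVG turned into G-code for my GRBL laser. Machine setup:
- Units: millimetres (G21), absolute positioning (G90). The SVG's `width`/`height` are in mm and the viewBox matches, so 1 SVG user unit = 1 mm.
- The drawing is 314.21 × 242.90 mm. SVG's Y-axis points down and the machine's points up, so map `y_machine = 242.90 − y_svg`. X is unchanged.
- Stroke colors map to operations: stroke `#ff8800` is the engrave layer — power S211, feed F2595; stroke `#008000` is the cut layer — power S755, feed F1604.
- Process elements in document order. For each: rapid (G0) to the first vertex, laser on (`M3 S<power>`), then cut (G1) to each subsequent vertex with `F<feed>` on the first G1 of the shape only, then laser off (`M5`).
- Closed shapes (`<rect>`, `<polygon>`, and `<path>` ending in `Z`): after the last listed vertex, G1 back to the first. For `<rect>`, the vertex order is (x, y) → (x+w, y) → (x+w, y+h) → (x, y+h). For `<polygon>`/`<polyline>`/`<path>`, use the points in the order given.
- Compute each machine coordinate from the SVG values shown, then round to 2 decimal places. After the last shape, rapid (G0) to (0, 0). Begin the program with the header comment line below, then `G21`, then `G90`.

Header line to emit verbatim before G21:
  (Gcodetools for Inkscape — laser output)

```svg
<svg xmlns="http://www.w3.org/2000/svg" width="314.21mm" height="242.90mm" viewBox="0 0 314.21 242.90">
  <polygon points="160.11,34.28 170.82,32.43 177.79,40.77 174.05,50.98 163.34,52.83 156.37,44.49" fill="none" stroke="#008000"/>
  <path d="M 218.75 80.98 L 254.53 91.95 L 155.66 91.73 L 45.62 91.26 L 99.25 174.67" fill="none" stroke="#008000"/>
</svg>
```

(Gcodetools for Inkscape — laser output)
G21
G90
G0 X160.11 Y208.62
M3 S755
G1 X170.82 Y210.47 F1604
G1 X177.79 Y202.13
G1 X174.05 Y191.92
G1 X163.34 Y190.07
G1 X156.37 Y198.41
G1 X160.11 Y208.62
M5
G0 X218.75 Y161.92
M3 S755
G1 X254.53 Y150.95 F1604
G1 X155.66 Y151.17
G1 X45.62 Y151.64
G1 X99.25 Y68.23
M5
G0 X0.00 Y0.00

viewBox `0 0 314.21 242.90` with mm width/height → 1 unit = 1 mm. Flip: y_m = 242.90 − y_svg.

**Shape 1** — `<polygon>` regular polygon, stroke `#008000` → cut (S755, F1604). Machine vertices: (160.11,208.62) → (170.82,210.47) → (177.79,202.13) → (174.05,191.92) → (163.34,190.07) → (156.37,198.41) → (160.11,208.62). Closed: final G1 returns to the first vertex.

**Shape 2** — `<path>` open polyline, stroke `#008000` → cut (S755, F1604). Machine vertices: (218.75,161.92) → (254.53,150.95) → (155.66,151.17) → (45.62,151.64) → (99.25,68.23). Open path.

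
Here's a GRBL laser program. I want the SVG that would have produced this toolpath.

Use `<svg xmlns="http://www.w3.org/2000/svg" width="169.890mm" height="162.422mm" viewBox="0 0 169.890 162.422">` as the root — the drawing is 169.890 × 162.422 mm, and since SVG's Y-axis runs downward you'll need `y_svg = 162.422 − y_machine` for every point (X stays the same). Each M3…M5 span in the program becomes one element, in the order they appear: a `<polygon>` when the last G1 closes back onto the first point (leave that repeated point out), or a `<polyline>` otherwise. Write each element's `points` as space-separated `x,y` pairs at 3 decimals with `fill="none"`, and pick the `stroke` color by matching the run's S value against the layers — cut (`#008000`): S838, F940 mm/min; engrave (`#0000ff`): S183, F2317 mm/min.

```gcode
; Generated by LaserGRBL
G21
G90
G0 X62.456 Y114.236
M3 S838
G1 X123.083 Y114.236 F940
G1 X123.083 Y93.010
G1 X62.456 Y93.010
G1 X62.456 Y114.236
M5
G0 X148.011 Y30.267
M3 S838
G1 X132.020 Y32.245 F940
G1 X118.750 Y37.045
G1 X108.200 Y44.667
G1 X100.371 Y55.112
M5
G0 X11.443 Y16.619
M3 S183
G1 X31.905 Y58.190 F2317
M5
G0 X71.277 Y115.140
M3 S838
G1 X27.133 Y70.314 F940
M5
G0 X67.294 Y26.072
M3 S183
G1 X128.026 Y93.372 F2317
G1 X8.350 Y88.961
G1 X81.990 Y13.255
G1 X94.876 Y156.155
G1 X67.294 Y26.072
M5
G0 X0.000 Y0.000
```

y_svg = 162.422 − y_m.

[1] S838→`#008000` (cut); closed run; points: 62.456,48.186 123.083,48.186 123.083,69.412 62.456,69.412

[2] S838→`#008000` (cut); open run; points: 148.011,132.155 132.020,130.177 118.750,125.377 108.200,117.755 100.371,107.310

[3] S183→`#0000ff` (engrave); open run; points: 11.443,145.803 31.905,104.232

[4] S838→`#008000` (cut); open run; points: 71.277,47.282 27.133,92.108

[5] S183→`#0000ff` (engrave); closed run; points: 67.294,136.350 128.026,69.050 8.350,73.461 81.990,149.167 94.876,6.267

<svg xmlns="http://www.w3.org/2000/svg" width="169.890mm" height="162.422mm" viewBox="0 0 169.890 162.422">
  <polygon points="62.456,48.186 123.083,48.186 123.083,69.412 62.456,69.412" fill="none" stroke="#008000"/>
  <polyline points="148.011,132.155 132.020,130.177 118.750,125.377 108.200,117.755 100.371,107.310" fill="none" stroke="#008000"/>
  <polyline points="11.443,145.803 31.905,104.232" fill="none" stroke="#0000ff"/>
  <polyline points="71.277,47.282 27.133,92.108" fill="none" stroke="#008000"/>
  <polygon points="67.294,136.350 128.026,69.050 8.350,73.461 81.990,149.167 94.876,6.267" fill="none" stroke="#0000ff"/>
</svg>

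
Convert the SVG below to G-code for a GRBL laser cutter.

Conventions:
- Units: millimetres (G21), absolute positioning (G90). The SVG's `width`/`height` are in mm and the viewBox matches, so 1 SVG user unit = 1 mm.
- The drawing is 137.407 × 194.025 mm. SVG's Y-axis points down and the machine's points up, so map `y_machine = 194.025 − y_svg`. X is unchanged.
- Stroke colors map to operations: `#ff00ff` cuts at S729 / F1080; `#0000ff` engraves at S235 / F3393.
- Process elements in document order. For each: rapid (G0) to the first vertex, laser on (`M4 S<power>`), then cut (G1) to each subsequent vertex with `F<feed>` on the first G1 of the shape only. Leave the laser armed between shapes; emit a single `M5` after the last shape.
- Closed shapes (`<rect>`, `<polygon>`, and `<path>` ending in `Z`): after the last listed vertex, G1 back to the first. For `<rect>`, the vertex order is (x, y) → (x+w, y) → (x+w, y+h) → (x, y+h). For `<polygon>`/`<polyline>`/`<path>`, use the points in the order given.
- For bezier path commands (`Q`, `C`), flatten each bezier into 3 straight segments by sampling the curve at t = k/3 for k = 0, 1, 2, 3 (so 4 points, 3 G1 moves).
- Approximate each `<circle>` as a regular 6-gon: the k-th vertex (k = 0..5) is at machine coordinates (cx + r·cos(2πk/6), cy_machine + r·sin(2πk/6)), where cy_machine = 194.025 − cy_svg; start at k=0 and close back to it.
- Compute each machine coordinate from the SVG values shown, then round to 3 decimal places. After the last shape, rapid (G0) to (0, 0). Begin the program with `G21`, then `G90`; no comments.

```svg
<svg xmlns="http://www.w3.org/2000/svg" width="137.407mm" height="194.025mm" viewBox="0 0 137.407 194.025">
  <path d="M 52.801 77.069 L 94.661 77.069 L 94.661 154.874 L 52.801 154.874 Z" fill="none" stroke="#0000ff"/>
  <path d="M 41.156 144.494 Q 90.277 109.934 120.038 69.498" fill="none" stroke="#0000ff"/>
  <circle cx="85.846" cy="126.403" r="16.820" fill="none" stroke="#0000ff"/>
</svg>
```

G21
G90
G0 X52.801 Y116.956
M4 S235
G1 X94.661 Y116.956 F3393
G1 X94.661 Y39.151
G1 X52.801 Y39.151
G1 X52.801 Y116.956
G0 X41.156 Y49.531
M4 S235
G1 X71.752 Y73.224 F3393
G1 X98.046 Y98.223
G1 X120.038 Y124.527
G0 X102.666 Y67.622
M4 S235
G1 X94.256 Y82.189 F3393
G1 X77.436 Y82.189
G1 X69.026 Y67.622
G1 X77.436 Y53.055
G1 X94.256 Y53.055
G1 X102.666 Y67.622
M5
G0 X0.000 Y0.000

1 u = 1 mm; y_m = 194.025 − y.

[1] `<path>` rectangle, #0000ff→engrave S235 F3393: (52.801,116.956) → (94.661,116.956) → (94.661,39.151) → (52.801,39.151) → (52.801,116.956) (closed)

[2] `<path>` quadratic bezier, #0000ff→engrave S235 F3393: (41.156,49.531) → (71.752,73.224) → (98.046,98.223) → (120.038,124.527)

[3] `<circle>` circle, #0000ff→engrave S235 F3393: (102.666,67.622) → (94.256,82.189) → (77.436,82.189) → (69.026,67.622) → (77.436,53.055) → (94.256,53.055) → (102.666,67.622) (closed)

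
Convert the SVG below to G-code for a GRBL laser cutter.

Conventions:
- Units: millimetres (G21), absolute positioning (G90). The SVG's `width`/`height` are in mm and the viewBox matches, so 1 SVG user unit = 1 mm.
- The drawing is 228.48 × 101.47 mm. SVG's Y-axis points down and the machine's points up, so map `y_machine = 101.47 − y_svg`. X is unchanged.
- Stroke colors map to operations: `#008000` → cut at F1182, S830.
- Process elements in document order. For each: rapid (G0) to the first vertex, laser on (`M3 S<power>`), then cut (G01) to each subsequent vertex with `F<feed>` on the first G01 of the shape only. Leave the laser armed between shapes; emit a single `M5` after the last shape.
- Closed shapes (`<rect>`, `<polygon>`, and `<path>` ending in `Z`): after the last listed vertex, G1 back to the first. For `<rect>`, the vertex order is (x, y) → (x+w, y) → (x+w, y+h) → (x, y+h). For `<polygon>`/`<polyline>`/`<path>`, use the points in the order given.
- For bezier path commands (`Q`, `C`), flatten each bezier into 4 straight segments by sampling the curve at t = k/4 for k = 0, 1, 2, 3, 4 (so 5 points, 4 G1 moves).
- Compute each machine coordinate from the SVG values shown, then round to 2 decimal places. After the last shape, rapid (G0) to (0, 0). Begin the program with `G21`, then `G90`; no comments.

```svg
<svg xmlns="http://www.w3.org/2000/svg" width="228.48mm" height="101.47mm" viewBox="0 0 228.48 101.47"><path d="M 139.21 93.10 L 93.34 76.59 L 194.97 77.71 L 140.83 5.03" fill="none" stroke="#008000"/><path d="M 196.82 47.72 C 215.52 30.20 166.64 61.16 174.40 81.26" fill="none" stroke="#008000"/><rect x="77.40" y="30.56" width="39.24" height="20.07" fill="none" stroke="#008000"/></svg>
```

1 u = 1 mm; y_m = 101.47 − y.

[1] `<path>` open polyline, #008000→cut S830 F1182: (139.21,8.37) → (93.34,24.88) → (194.97,23.76) → (140.83,96.44)

[2] `<path>` cubic bezier, #008000→cut S830 F1182: (196.82,53.75) → (200.11,58.73) → (189.71,51.09) → (177.26,36.39) → (174.40,20.21)

[3] `<rect>` rectangle, #008000→cut S830 F1182: (77.40,70.91) → (116.64,70.91) → (116.64,50.84) → (77.40,50.84) → (77.40,70.91) (closed)

G21
G90
G0 X139.21 Y8.37
M3 S830
G01 X93.34 Y24.88 F1182
G01 X194.97 Y23.76
G01 X140.83 Y96.44
G0 X196.82 Y53.75
M3 S830
G01 X200.11 Y58.73 F1182
G01 X189.71 Y51.09
G01 X177.26 Y36.39
G01 X174.40 Y20.21
G0 X77.40 Y70.91
M3 S830
G01 X116.64 Y70.91 F1182
G01 X116.64 Y50.84
G01 X77.40 Y50.84
G01 X77.40 Y70.91
M5
G0 X0.00 Y0.00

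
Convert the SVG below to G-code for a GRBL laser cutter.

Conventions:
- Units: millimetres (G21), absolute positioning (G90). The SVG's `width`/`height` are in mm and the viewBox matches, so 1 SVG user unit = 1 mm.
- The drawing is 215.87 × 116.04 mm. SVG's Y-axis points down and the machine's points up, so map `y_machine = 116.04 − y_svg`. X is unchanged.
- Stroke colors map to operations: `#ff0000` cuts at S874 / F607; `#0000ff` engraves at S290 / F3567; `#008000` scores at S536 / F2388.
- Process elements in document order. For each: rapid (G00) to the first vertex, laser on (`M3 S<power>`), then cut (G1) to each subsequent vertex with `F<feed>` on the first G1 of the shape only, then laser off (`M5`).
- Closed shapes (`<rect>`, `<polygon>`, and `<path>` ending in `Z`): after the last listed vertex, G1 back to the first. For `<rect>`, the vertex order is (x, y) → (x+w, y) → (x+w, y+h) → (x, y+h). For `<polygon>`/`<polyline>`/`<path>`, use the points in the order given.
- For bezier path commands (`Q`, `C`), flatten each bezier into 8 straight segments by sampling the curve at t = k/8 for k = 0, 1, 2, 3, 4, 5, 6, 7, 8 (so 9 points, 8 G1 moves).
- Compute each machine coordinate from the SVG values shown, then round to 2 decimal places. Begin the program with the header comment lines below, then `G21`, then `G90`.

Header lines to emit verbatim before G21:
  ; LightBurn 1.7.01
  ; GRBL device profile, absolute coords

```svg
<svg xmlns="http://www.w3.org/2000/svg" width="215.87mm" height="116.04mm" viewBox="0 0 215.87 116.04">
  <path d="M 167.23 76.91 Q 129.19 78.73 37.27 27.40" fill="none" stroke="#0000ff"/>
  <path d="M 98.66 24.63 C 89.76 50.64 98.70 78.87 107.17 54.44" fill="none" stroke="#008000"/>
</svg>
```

viewBox `0 0 215.87 116.04` with mm width/height → 1 unit = 1 mm. Flip: y_m = 116.04 − y_svg.

**Shape 1** — `<path>` quadratic bezier, stroke `#0000ff` → engrave (S290, F3567). Control points (SVG): P0=(167.23,76.91), P1=(129.19,78.73), P2=(37.27,27.40); sampled at t=k/8. Machine vertices: (167.23,39.13) → (156.88,39.51) → (144.84,41.54) → (131.12,45.24) → (115.72,50.60) → (98.63,57.62) → (79.86,66.30) → (59.41,76.64) → (37.27,88.64). Open path.

**Shape 2** — `<path>` cubic bezier, stroke `#008000` → score (S536, F2388). Control points (SVG): P0=(98.66,24.63), P1=(89.76,50.64), P2=(98.70,78.87), P3=(107.17,54.44); sampled at t=k/8. Machine vertices: (98.66,91.41) → (96.12,81.66) → (95.04,72.34) → (95.21,64.11) → (96.40,57.59) → (98.41,53.44) → (101.02,52.29) → (104.01,54.80) → (107.17,61.60). Open path.

; LightBurn 1.7.01
; GRBL device profile, absolute coords
G21
G90
G00 X167.23 Y39.13
M3 S290
G1 X156.88 Y39.51 F3567
G1 X144.84 Y41.54
G1 X131.12 Y45.24
G1 X115.72 Y50.60
G1 X98.63 Y57.62
G1 X79.86 Y66.30
G1 X59.41 Y76.64
G1 X37.27 Y88.64
M5
G00 X98.66 Y91.41
M3 S536
G1 X96.12 Y81.66 F2388
G1 X95.04 Y72.34
G1 X95.21 Y64.11
G1 X96.40 Y57.59
G1 X98.41 Y53.44
G1 X101.02 Y52.29
G1 X104.01 Y54.80
G1 X107.17 Y61.60
M5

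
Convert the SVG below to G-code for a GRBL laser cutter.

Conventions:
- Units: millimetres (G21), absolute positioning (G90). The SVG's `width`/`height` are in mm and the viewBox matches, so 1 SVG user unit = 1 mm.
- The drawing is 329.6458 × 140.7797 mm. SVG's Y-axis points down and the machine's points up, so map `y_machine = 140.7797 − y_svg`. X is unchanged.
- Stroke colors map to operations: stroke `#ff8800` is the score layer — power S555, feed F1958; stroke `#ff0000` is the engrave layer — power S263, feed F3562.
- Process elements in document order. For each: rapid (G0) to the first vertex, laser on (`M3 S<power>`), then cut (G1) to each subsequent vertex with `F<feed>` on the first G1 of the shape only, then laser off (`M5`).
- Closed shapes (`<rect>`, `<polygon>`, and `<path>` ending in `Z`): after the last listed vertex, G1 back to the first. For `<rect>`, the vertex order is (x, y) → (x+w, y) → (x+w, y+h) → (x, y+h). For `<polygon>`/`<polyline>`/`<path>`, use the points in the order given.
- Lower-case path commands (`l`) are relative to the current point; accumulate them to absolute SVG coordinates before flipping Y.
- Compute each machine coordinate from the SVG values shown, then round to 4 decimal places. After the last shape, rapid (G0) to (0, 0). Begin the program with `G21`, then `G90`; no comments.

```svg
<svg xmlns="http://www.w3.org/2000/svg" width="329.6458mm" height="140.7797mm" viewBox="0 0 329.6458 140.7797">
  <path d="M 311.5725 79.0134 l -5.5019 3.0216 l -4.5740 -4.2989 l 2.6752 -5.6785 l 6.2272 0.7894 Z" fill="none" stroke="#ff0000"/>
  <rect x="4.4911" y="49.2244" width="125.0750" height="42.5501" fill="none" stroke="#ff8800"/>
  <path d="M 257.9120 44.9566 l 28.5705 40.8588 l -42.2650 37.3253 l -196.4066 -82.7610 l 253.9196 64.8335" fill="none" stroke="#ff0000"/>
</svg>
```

1 u = 1 mm; y_m = 140.7797 − y.

[1] `<path>` regular polygon, #ff0000→engrave S263 F3562: (311.5725,61.7663) → (306.0706,58.7447) → (301.4966,63.0436) → (304.1718,68.7221) → (310.3990,67.9327) → (311.5725,61.7663) (closed)

[2] `<rect>` rectangle, #ff8800→score S555 F1958: (4.4911,91.5553) → (129.5661,91.5553) → (129.5661,49.0052) → (4.4911,49.0052) → (4.4911,91.5553) (closed)

[3] `<path>` open polyline, #ff0000→engrave S263 F3562: (257.9120,95.8231) → (286.4825,54.9643) → (244.2175,17.6390) → (47.8109,100.4000) → (301.7305,35.5665)

G21
G90
G0 X311.5725 Y61.7663
M3 S263
G1 X306.0706 Y58.7447 F3562
G1 X301.4966 Y63.0436
G1 X304.1718 Y68.7221
G1 X310.3990 Y67.9327
G1 X311.5725 Y61.7663
M5
G0 X4.4911 Y91.5553
M3 S555
G1 X129.5661 Y91.5553 F1958
G1 X129.5661 Y49.0052
G1 X4.4911 Y49.0052
G1 X4.4911 Y91.5553
M5
G0 X257.9120 Y95.8231
M3 S263
G1 X286.4825 Y54.9643 F3562
G1 X244.2175 Y17.6390
G1 X47.8109 Y100.4000
G1 X301.7305 Y35.5665
M5
G0 X0.0000 Y0.0000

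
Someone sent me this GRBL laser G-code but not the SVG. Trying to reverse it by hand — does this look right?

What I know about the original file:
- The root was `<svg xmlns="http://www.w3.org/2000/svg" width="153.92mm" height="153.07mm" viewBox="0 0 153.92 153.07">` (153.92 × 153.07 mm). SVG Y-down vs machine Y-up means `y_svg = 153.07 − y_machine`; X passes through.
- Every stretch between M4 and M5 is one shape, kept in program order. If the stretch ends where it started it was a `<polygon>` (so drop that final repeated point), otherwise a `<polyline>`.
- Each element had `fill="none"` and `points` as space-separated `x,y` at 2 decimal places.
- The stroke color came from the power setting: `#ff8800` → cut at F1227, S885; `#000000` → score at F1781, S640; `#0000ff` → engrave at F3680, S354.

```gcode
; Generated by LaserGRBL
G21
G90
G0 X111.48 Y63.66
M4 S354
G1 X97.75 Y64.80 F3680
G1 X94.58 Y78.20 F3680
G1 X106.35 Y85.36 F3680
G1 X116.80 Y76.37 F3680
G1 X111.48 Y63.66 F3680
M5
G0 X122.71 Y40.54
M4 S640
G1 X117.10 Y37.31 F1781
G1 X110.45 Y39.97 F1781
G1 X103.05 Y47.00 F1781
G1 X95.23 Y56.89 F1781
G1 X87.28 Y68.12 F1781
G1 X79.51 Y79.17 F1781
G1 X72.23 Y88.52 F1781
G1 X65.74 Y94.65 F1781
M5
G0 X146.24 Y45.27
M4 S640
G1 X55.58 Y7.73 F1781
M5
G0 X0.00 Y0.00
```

<svg xmlns="http://www.w3.org/2000/svg" width="153.92mm" height="153.07mm" viewBox="0 0 153.92 153.07">
  <polygon points="111.48,89.41 97.75,88.27 94.58,74.87 106.35,67.71 116.80,76.70" fill="none" stroke="#0000ff"/>
  <polyline points="122.71,112.53 117.10,115.76 110.45,113.10 103.05,106.07 95.23,96.18 87.28,84.95 79.51,73.90 72.23,64.55 65.74,58.42" fill="none" stroke="#000000"/>
  <polyline points="146.24,107.80 55.58,145.34" fill="none" stroke="#000000"/>
</svg>

Each laser-on run becomes one SVG element. Flip Y back into SVG space with y_svg = 153.07 − y_machine.

Run 1: power S354 maps to stroke `#0000ff` (engrave). The run returns to its start, so emit a `<polygon>` with points (Y-flipped): 111.48,89.41 97.75,88.27 94.58,74.87 106.35,67.71 116.80,76.70.

Run 2: power S640 maps to stroke `#000000` (score). The run is open, so emit a `<polyline>` with points (Y-flipped): 122.71,112.53 117.10,115.76 110.45,113.10 103.05,106.07 95.23,96.18 87.28,84.95 79.51,73.90 72.23,64.55 65.74,58.42.

Run 3: the run's S640 means `#000000` (score). The run is open, so emit a `<polyline>` with points (Y-flipped): 146.24,107.80 55.58,145.34.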